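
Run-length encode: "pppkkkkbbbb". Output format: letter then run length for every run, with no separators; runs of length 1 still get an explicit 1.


String: "pppkkkkbbbb"
Scanning for consecutive runs:
  'p' x 3
  'k' x 4
  'b' x 4
RLE = "p3k4b4"


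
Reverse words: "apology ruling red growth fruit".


Original: "apology ruling red growth fruit"
Words (1..n): apology | ruling | red | growth | fruit
Reversed (n..1): fruit | growth | red | ruling | apology
Result = "fruit growth red ruling apology"


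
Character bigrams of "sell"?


Word: "sell" (length 4)
Number of bigrams = 4 - 2 + 1 = 3
  Position 0: "se"
  Position 1: "el"
  Position 2: "ll"
Bigrams = "se", "el", "ll"


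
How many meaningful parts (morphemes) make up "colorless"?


Word: "colorless"
Morphemes: color | -less
Each morpheme carries meaning
= 2 morphemes


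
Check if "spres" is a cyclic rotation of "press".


Word: "press", Candidate: "spres"
Method: check if candidate is substring of word+word
"presspress" contains "spres"? Yes
Is rotation = Yes


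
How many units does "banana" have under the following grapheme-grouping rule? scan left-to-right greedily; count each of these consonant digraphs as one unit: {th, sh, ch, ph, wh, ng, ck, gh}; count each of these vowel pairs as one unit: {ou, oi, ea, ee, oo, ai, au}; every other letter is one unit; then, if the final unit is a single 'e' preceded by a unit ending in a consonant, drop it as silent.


Word: "banana" (6 letters)
Left-to-right scan:
  [1] 'b' (letter)
  [2] 'a' (letter)
  [3] 'n' (letter)
  [4] 'a' (letter)
  [5] 'n' (letter)
  [6] 'a' (letter)
Units from scan: 6
Sound units = 6 units


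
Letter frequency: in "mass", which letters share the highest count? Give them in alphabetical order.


Word: "mass"
Letter counts:
  'a': 1
  'm': 1
  's': 2
Maximum count = 2
Most frequent = 's' (2 times each)


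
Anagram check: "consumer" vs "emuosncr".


Word 1: "consumer" → sorted: cemnorsu
Word 2: "emuosncr" → sorted: cemnorsu
Same letters? cemnorsu == cemnorsu
Anagram = Yes


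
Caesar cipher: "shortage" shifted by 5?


Word: "shortage"
Shift: 5
Each letter → (letter + shift) mod 26:
  's' (18) + 5 = 23 → 'x'
  'h' (7) + 5 = 12 → 'm'
  'o' (14) + 5 = 19 → 't'
  'r' (17) + 5 = 22 → 'w'
  't' (19) + 5 = 24 → 'y'
  'a' (0) + 5 = 5 → 'f'
  'g' (6) + 5 = 11 → 'l'
  'e' (4) + 5 = 9 → 'j'
Result = "xmtwyflj"


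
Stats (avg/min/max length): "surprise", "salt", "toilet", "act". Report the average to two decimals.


Lengths: "surprise"=8, "salt"=4, "toilet"=6, "act"=3
Sum = 21, Count = 4
Average = 21/4 = 5.25
= avg=5.25, min=3, max=8


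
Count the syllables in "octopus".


Word: "octopus"
Syllable breakdown: oc | to | pus
Counting: 3 parts
= 3 syllables


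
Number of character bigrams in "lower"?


Word: "lower" (length 5)
Number of 2-grams = length - 2 + 1 = 5 - 2 + 1
= 4


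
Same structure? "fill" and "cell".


Pattern of "fill": [0, 1, 2, 2]
Pattern of "cell": [0, 1, 2, 2]
Patterns match
Same pattern = Yes


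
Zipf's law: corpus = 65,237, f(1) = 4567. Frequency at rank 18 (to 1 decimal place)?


Zipf's law: f(r) = f(1) / r
f(1) = 4567
f(18) = 4567 / 18
= 253.7 occurrences


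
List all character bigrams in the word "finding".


Word: "finding" (length 7)
Number of bigrams = 7 - 2 + 1 = 6
  Position 0: "fi"
  Position 1: "in"
  Position 2: "nd"
  Position 3: "di"
  Position 4: "in"
  Position 5: "ng"
Bigrams = "fi", "in", "nd", "di", "in", "ng"


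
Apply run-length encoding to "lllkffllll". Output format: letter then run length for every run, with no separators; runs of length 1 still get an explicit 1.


String: "lllkffllll"
Scanning for consecutive runs:
  'l' x 3
  'k' x 1
  'f' x 2
  'l' x 4
RLE = "l3k1f2l4"


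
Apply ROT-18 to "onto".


Word: "onto"
Shift: 18
Each letter → (letter + shift) mod 26:
  'o' (14) + 18 = 6 → 'g'
  'n' (13) + 18 = 5 → 'f'
  't' (19) + 18 = 11 → 'l'
  'o' (14) + 18 = 6 → 'g'
Result = "gflg"


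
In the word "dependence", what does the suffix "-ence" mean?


Suffix: -ence
Example: dependence = depend + -ence
Meaning = state of


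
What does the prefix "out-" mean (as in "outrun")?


Prefix: out-
Example: outrun (out- + run)
Meaning = surpass


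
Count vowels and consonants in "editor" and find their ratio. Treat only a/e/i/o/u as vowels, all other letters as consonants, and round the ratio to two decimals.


Word: "editor"
Vowels (a,e,i,o,u): 3
Consonants: 3
Ratio = 3/3
= 1.00


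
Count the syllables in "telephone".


Word: "telephone"
Syllable breakdown: tel / e / phone
Counting: 3 parts
= 3 syllables


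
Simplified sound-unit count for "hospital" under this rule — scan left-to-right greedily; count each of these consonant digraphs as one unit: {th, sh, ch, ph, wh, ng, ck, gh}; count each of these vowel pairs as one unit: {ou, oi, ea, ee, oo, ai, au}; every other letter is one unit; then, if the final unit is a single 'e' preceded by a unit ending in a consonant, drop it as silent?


Word: "hospital" (8 letters)
Left-to-right scan:
  1. 'h' (letter)
  2. 'o' (letter)
  3. 's' (letter)
  4. 'p' (letter)
  5. 'i' (letter)
  6. 't' (letter)
  7. 'a' (letter)
  8. 'l' (letter)
Units from scan: 8
Sound units = 8 units


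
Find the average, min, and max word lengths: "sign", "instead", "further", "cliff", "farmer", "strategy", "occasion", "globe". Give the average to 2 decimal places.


Lengths: "sign"=4, "instead"=7, "further"=7, "cliff"=5, "farmer"=6, "strategy"=8, "occasion"=8, "globe"=5
Sum = 50, Count = 8
Average = 50/8 = 6.25
= avg=6.25, min=4, max=8


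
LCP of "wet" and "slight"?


Word 1: "wet"
Word 2: "slight"
Comparing from start:
  Pos 0: 'w' != 's' (stop)
LCP = "" (length 0)


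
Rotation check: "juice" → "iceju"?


Word: "juice", Candidate: "iceju"
Method: check if candidate is substring of word+word
"juicejuice" contains "iceju"? Yes
Is rotation = Yes


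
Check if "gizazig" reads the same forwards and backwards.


Word: "gizazig"
Reversed: "gizazig"
Forward == Backward? gizazig == gizazig
Palindrome = Yes


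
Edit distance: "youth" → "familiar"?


Word 1: "youth" (length 5)
Word 2: "familiar" (length 8)
One optimal edit sequence (insert/delete/substitute each cost 1):
  1. insert 'f'  (+1)
  2. insert 'a'  (+1)
  3. insert 'm'  (+1)
  4. substitute 'y' -> 'i'  (+1)
  5. substitute 'o' -> 'l'  (+1)
  6. substitute 'u' -> 'i'  (+1)
  7. substitute 't' -> 'a'  (+1)
  8. substitute 'h' -> 'r'  (+1)
Total edit operations: 8
Edit distance = 8


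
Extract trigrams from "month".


Word: "month" (length 5)
Number of trigrams = 5 - 3 + 1 = 3
  Position 0: "mon"
  Position 1: "ont"
  Position 2: "nth"
Trigrams = "mon", "ont", "nth"


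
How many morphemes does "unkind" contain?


Word: "unkind"
Morphemes: un- | kind
Each morpheme carries meaning
= 2 morphemes


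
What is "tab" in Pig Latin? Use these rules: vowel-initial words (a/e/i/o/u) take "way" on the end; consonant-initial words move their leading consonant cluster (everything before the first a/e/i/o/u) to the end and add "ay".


Word: "tab"
Starts with consonant(s) → move to end, add 'ay'
Consonant cluster: "t"
Pig Latin = "abtay"


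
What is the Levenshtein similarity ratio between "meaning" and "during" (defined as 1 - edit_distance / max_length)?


Word 1: "meaning" (length 7)
Word 2: "during" (length 6)
One optimal edit sequence:
  1. delete 'm'  (+1)
  2. substitute 'e' -> 'd'  (+1)
  3. substitute 'a' -> 'u'  (+1)
  4. substitute 'n' -> 'r'  (+1)
  5. keep 'i'
  6. keep 'n'
  7. keep 'g'
Edit distance = 4
Max length = max(7, 6) = 7
Similarity = 1 - 4/7
= 0.4286


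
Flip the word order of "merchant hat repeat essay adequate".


Original: "merchant hat repeat essay adequate"
Words (1..n): merchant | hat | repeat | essay | adequate
Reversed (n..1): adequate | essay | repeat | hat | merchant
Result = "adequate essay repeat hat merchant"


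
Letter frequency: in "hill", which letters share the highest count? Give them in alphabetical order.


Word: "hill"
Letter counts:
  'h': 1
  'i': 1
  'l': 2
Maximum count = 2
Most frequent = 'l' (2 times each)


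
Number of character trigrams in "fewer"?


Word: "fewer" (length 5)
Number of 3-grams = length - 3 + 1 = 5 - 3 + 1
= 3


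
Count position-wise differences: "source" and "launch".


Comparing character by character (same length = 6):
  Pos 0: 's' vs 'l' !=
  Pos 1: 'o' vs 'a' !=
  Pos 2: 'u' vs 'u' =
  Pos 3: 'r' vs 'n' !=
  Pos 4: 'c' vs 'c' =
  Pos 5: 'e' vs 'h' !=
Hamming distance = 4


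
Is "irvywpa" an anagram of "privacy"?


Word 1: "privacy" → sorted: aciprvy
Word 2: "irvywpa" → sorted: aiprvwy
Same letters? aciprvy != aiprvwy
Anagram = No


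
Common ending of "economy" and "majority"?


Word 1: "economy"
Word 2: "majority"
Comparing from end:
  Pos -1: 'y' == 'y'
  Pos -2: 'm' != 't' (stop)
LCS = "y" (length 1)


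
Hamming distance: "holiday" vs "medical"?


Comparing character by character (same length = 7):
  Pos 0: 'h' vs 'm' !=
  Pos 1: 'o' vs 'e' !=
  Pos 2: 'l' vs 'd' !=
  Pos 3: 'i' vs 'i' =
  Pos 4: 'd' vs 'c' !=
  Pos 5: 'a' vs 'a' =
  Pos 6: 'y' vs 'l' !=
Hamming distance = 5


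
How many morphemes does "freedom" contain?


Word: "freedom"
Morphemes: free | -dom
Each morpheme carries meaning
= 2 morphemes


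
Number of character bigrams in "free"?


Word: "free" (length 4)
Number of 2-grams = length - 2 + 1 = 4 - 2 + 1
= 3


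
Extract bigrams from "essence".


Word: "essence" (length 7)
Number of bigrams = 7 - 2 + 1 = 6
  Position 0: "es"
  Position 1: "ss"
  Position 2: "se"
  Position 3: "en"
  Position 4: "nc"
  Position 5: "ce"
Bigrams = "es", "ss", "se", "en", "nc", "ce"


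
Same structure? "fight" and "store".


Pattern of "fight": [0, 1, 2, 3, 4]
Pattern of "store": [0, 1, 2, 3, 4]
Patterns match
Same pattern = Yes


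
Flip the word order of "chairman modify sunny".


Original: "chairman modify sunny"
Words (1..n): chairman | modify | sunny
Reversed (n..1): sunny | modify | chairman
Result = "sunny modify chairman"


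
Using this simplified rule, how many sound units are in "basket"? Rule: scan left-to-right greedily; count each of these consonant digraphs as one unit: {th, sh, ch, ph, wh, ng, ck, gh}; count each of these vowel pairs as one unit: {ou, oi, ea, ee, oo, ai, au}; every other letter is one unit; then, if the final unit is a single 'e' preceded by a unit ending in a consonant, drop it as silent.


Word: "basket" (6 letters)
Left-to-right scan:
  [1] 'b' (letter)
  [2] 'a' (letter)
  [3] 's' (letter)
  [4] 'k' (letter)
  [5] 'e' (letter)
  [6] 't' (letter)
Units from scan: 6
Sound units = 6 units


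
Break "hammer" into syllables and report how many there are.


Word: "hammer"
Syllable breakdown: ham / mer
Counting: 2 parts
= 2 syllables


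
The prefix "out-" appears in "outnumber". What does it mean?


Prefix: out-
As in: outnumber -> out- + number
Meaning = surpass


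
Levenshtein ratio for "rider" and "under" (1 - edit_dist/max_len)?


Word 1: "rider" (length 5)
Word 2: "under" (length 5)
One optimal edit sequence:
  1. substitute 'r' -> 'u'  (+1)
  2. substitute 'i' -> 'n'  (+1)
  3. keep 'd'
  4. keep 'e'
  5. keep 'r'
Edit distance = 2
Max length = max(5, 5) = 5
Similarity = 1 - 2/5
= 0.6000


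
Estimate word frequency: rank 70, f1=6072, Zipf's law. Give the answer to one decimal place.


Zipf's law: f(r) = f(1) / r
f(1) = 6072
f(70) = 6072 / 70
= 86.7 occurrences


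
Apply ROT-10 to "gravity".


Word: "gravity"
Shift: 10
Each letter → (letter + shift) mod 26:
  'g' (6) + 10 = 16 → 'q'
  'r' (17) + 10 = 1 → 'b'
  'a' (0) + 10 = 10 → 'k'
  'v' (21) + 10 = 5 → 'f'
  'i' (8) + 10 = 18 → 's'
  't' (19) + 10 = 3 → 'd'
  'y' (24) + 10 = 8 → 'i'
Result = "qbkfsdi"


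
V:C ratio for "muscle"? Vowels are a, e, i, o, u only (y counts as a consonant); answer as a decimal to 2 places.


Word: "muscle"
Vowels (a,e,i,o,u): 2
Consonants: 4
Ratio = 2/4
= 0.50


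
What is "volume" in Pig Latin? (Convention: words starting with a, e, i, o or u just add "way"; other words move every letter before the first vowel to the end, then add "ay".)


Word: "volume"
Starts with consonant(s) → move to end, add 'ay'
Consonant cluster: "v"
Pig Latin = "olumevay"


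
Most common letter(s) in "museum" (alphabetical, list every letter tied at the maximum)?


Word: "museum"
Letter counts:
  'e': 1
  'm': 2
  's': 1
  'u': 2
Maximum count = 2
Most frequent = 'm', 'u' (2 times each)


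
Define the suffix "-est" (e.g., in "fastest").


Suffix: -est
Example: fastest = fast + -est
Meaning = most


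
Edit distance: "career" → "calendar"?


Word 1: "career" (length 6)
Word 2: "calendar" (length 8)
One optimal edit sequence (insert/delete/substitute each cost 1):
  1. keep 'c'
  2. keep 'a'
  3. substitute 'r' -> 'l'  (+1)
  4. keep 'e'
  5. insert 'n'  (+1)
  6. insert 'd'  (+1)
  7. substitute 'e' -> 'a'  (+1)
  8. keep 'r'
Total edit operations: 4
Edit distance = 4


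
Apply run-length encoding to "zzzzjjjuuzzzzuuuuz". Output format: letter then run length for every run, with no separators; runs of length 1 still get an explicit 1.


String: "zzzzjjjuuzzzzuuuuz"
Scanning for consecutive runs:
  'z' x 4
  'j' x 3
  'u' x 2
  'z' x 4
  'u' x 4
  'z' x 1
RLE = "z4j3u2z4u4z1"


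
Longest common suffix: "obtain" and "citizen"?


Word 1: "obtain"
Word 2: "citizen"
Comparing from end:
  Pos -1: 'n' == 'n'
  Pos -2: 'i' != 'e' (stop)
LCS = "n" (length 1)


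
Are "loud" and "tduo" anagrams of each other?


Word 1: "loud" → sorted: dlou
Word 2: "tduo" → sorted: dotu
Same letters? dlou != dotu
Anagram = No


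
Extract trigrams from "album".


Word: "album" (length 5)
Number of trigrams = 5 - 3 + 1 = 3
  Position 0: "alb"
  Position 1: "lbu"
  Position 2: "bum"
Trigrams = "alb", "lbu", "bum"


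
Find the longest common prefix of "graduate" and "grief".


Word 1: "graduate"
Word 2: "grief"
Comparing from start:
  Pos 0: 'g' == 'g'
  Pos 1: 'r' == 'r'
  Pos 2: 'a' != 'i' (stop)
LCP = "gr" (length 2)


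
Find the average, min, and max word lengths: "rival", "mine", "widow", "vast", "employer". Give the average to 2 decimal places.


Lengths: "rival"=5, "mine"=4, "widow"=5, "vast"=4, "employer"=8
Sum = 26, Count = 5
Average = 26/5 = 5.20
= avg=5.20, min=4, max=8


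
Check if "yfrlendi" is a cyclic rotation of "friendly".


Word: "friendly", Candidate: "yfrlendi"
Method: check if candidate is substring of word+word
"friendlyfriendly" contains "yfrlendi"? No
Is rotation = No


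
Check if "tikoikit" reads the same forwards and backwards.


Word: "tikoikit"
Reversed: "tikiokit"
Forward == Backward? tikoikit != tikiokit
Palindrome = No


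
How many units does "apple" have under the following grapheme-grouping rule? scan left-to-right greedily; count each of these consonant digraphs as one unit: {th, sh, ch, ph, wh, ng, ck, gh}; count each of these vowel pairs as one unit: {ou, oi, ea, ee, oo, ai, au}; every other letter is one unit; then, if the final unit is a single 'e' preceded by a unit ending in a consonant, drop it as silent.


Word: "apple" (5 letters)
Left-to-right scan:
  [1] 'a' (letter)
  [2] 'p' (letter)
  [3] 'p' (letter)
  [4] 'l' (letter)
  [5] 'e' (letter)
Units from scan: 5
Final unit is 'e' after a consonant -> drop as silent (-1)
Sound units = 4 units


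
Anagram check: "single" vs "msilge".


Word 1: "single" → sorted: egilns
Word 2: "msilge" → sorted: egilms
Same letters? egilns != egilms
Anagram = No


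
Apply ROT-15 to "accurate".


Word: "accurate"
Shift: 15
Each letter → (letter + shift) mod 26:
  'a' (0) + 15 = 15 → 'p'
  'c' (2) + 15 = 17 → 'r'
  'c' (2) + 15 = 17 → 'r'
  'u' (20) + 15 = 9 → 'j'
  'r' (17) + 15 = 6 → 'g'
  'a' (0) + 15 = 15 → 'p'
  't' (19) + 15 = 8 → 'i'
  'e' (4) + 15 = 19 → 't'
Result = "prrjgpit"


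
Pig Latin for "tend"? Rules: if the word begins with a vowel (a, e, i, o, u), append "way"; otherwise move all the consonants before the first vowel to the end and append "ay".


Word: "tend"
Starts with consonant(s) → move to end, add 'ay'
Consonant cluster: "t"
Pig Latin = "endtay"


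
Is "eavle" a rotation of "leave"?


Word: "leave", Candidate: "eavle"
Method: check if candidate is substring of word+word
"leaveleave" contains "eavle"? No
Is rotation = No


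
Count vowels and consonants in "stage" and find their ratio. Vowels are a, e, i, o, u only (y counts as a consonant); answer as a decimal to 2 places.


Word: "stage"
Vowels (a,e,i,o,u): 2
Consonants: 3
Ratio = 2/3
= 0.67


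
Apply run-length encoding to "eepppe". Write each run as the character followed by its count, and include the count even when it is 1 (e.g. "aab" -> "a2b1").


String: "eepppe"
Scanning for consecutive runs:
  'e' x 2
  'p' x 3
  'e' x 1
RLE = "e2p3e1"


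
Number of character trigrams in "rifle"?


Word: "rifle" (length 5)
Number of 3-grams = length - 3 + 1 = 5 - 3 + 1
= 3


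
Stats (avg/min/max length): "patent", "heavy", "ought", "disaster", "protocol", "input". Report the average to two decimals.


Lengths: "patent"=6, "heavy"=5, "ought"=5, "disaster"=8, "protocol"=8, "input"=5
Sum = 37, Count = 6
Average = 37/6 = 6.17
= avg=6.17, min=5, max=8


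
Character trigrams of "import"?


Word: "import" (length 6)
Number of trigrams = 6 - 3 + 1 = 4
  Position 0: "imp"
  Position 1: "mpo"
  Position 2: "por"
  Position 3: "ort"
Trigrams = "imp", "mpo", "por", "ort"


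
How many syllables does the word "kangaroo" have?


Word: "kangaroo"
Syllable breakdown: kan | ga | roo
Counting: 3 parts
= 3 syllables


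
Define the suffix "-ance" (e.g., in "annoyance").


Suffix: -ance
Example: annoyance (annoy + -ance)
Meaning = state of


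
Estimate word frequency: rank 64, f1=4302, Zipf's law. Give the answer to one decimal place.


Zipf's law: f(r) = f(1) / r
f(1) = 4302
f(64) = 4302 / 64
= 67.2 occurrences


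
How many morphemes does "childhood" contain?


Word: "childhood"
Morphemes: child | -hood
Each morpheme carries meaning
= 2 morphemes


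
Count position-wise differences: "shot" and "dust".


Comparing character by character (same length = 4):
  Pos 0: 's' vs 'd' !=
  Pos 1: 'h' vs 'u' !=
  Pos 2: 'o' vs 's' !=
  Pos 3: 't' vs 't' =
Hamming distance = 3


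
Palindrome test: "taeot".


Word: "taeot"
Reversed: "toeat"
Forward == Backward? taeot != toeat
Palindrome = No


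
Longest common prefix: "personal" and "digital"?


Word 1: "personal"
Word 2: "digital"
Comparing from start:
  Pos 0: 'p' != 'd' (stop)
LCP = "" (length 0)


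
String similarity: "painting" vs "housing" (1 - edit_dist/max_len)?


Word 1: "painting" (length 8)
Word 2: "housing" (length 7)
One optimal edit sequence:
  1. delete 'p'  (+1)
  2. substitute 'a' -> 'h'  (+1)
  3. substitute 'i' -> 'o'  (+1)
  4. substitute 'n' -> 'u'  (+1)
  5. substitute 't' -> 's'  (+1)
  6. keep 'i'
  7. keep 'n'
  8. keep 'g'
Edit distance = 5
Max length = max(8, 7) = 8
Similarity = 1 - 5/8
= 0.3750


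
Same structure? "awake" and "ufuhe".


Pattern of "awake": [0, 1, 0, 2, 3]
Pattern of "ufuhe": [0, 1, 0, 2, 3]
Patterns match
Same pattern = Yes


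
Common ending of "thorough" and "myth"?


Word 1: "thorough"
Word 2: "myth"
Comparing from end:
  Pos -1: 'h' == 'h'
  Pos -2: 'g' != 't' (stop)
LCS = "h" (length 1)


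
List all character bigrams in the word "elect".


Word: "elect" (length 5)
Number of bigrams = 5 - 2 + 1 = 4
  Position 0: "el"
  Position 1: "le"
  Position 2: "ec"
  Position 3: "ct"
Bigrams = "el", "le", "ec", "ct"


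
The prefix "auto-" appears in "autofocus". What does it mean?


Prefix: auto-
As in: autofocus -> auto- + focus
Meaning = self


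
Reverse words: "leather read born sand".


Original: "leather read born sand"
Words (1..n): leather | read | born | sand
Reversed (n..1): sand | born | read | leather
Result = "sand born read leather"


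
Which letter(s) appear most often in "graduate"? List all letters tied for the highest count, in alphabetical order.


Word: "graduate"
Letter counts:
  'a': 2
  'd': 1
  'e': 1
  'g': 1
  'r': 1
  't': 1
  'u': 1
Maximum count = 2
Most frequent = 'a' (2 times each)


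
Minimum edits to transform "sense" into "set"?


Word 1: "sense" (length 5)
Word 2: "set" (length 3)
One optimal edit sequence (insert/delete/substitute each cost 1):
  1. keep 's'
  2. keep 'e'
  3. delete 'n'  (+1)
  4. delete 's'  (+1)
  5. substitute 'e' -> 't'  (+1)
Total edit operations: 3
Edit distance = 3


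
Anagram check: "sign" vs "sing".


Word 1: "sign" → sorted: gins
Word 2: "sing" → sorted: gins
Same letters? gins == gins
Anagram = Yes


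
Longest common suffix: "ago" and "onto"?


Word 1: "ago"
Word 2: "onto"
Comparing from end:
  Pos -1: 'o' == 'o'
  Pos -2: 'g' != 't' (stop)
LCS = "o" (length 1)


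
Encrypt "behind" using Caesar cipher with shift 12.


Word: "behind"
Shift: 12
Each letter → (letter + shift) mod 26:
  'b' (1) + 12 = 13 → 'n'
  'e' (4) + 12 = 16 → 'q'
  'h' (7) + 12 = 19 → 't'
  'i' (8) + 12 = 20 → 'u'
  'n' (13) + 12 = 25 → 'z'
  'd' (3) + 12 = 15 → 'p'
Result = "nqtuzp"


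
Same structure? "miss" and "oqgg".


Pattern of "miss": [0, 1, 2, 2]
Pattern of "oqgg": [0, 1, 2, 2]
Patterns match
Same pattern = Yes


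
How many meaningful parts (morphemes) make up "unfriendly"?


Word: "unfriendly"
Morphemes: un- / friend / -ly
Each morpheme carries meaning
= 3 morphemes


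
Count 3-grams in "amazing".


Word: "amazing" (length 7)
Number of 3-grams = length - 3 + 1 = 7 - 3 + 1
= 5


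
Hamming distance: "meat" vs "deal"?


Comparing character by character (same length = 4):
  Pos 0: 'm' vs 'd' !=
  Pos 1: 'e' vs 'e' =
  Pos 2: 'a' vs 'a' =
  Pos 3: 't' vs 'l' !=
Hamming distance = 2


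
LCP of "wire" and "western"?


Word 1: "wire"
Word 2: "western"
Comparing from start:
  Pos 0: 'w' == 'w'
  Pos 1: 'i' != 'e' (stop)
LCP = "w" (length 1)


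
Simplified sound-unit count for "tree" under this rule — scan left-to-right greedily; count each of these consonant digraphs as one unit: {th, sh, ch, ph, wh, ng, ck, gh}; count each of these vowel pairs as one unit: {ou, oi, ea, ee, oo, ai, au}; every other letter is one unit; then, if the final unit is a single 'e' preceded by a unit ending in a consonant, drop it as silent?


Word: "tree" (4 letters)
Left-to-right scan:
  1. 't' (letter)
  2. 'r' (letter)
  3. 'ee' (vowel-pair)
Units from scan: 3
Sound units = 3 units


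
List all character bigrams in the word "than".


Word: "than" (length 4)
Number of bigrams = 4 - 2 + 1 = 3
  Position 0: "th"
  Position 1: "ha"
  Position 2: "an"
Bigrams = "th", "ha", "an"


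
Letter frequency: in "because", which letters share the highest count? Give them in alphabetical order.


Word: "because"
Letter counts:
  'a': 1
  'b': 1
  'c': 1
  'e': 2
  's': 1
  'u': 1
Maximum count = 2
Most frequent = 'e' (2 times each)


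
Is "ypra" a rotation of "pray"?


Word: "pray", Candidate: "ypra"
Method: check if candidate is substring of word+word
"praypray" contains "ypra"? Yes
Is rotation = Yes


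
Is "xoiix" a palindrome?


Word: "xoiix"
Reversed: "xiiox"
Forward == Backward? xoiix != xiiox
Palindrome = No


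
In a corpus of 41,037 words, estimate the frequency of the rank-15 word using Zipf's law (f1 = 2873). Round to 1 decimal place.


Zipf's law: f(r) = f(1) / r
f(1) = 2873
f(15) = 2873 / 15
= 191.5 occurrences


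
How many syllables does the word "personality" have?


Word: "personality"
Syllable breakdown: per | son | al | i | ty
Counting: 5 parts
= 5 syllables


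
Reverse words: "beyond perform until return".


Original: "beyond perform until return"
Words (1..n): beyond | perform | until | return
Reversed (n..1): return | until | perform | beyond
Result = "return until perform beyond"


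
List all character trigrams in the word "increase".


Word: "increase" (length 8)
Number of trigrams = 8 - 3 + 1 = 6
  Position 0: "inc"
  Position 1: "ncr"
  Position 2: "cre"
  Position 3: "rea"
  Position 4: "eas"
  Position 5: "ase"
Trigrams = "inc", "ncr", "cre", "rea", "eas", "ase"


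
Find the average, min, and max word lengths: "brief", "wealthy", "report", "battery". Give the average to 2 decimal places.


Lengths: "brief"=5, "wealthy"=7, "report"=6, "battery"=7
Sum = 25, Count = 4
Average = 25/4 = 6.25
= avg=6.25, min=5, max=7


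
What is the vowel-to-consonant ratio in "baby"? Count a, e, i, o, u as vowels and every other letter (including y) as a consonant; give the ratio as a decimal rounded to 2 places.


Word: "baby"
Vowels (a,e,i,o,u): 1
Consonants: 3
Ratio = 1/3
= 0.33


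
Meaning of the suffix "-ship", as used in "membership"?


Suffix: -ship
Example: membership (member + -ship)
Meaning = state / position


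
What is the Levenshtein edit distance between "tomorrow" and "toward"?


Word 1: "tomorrow" (length 8)
Word 2: "toward" (length 6)
One optimal edit sequence (insert/delete/substitute each cost 1):
  1. keep 't'
  2. keep 'o'
  3. delete 'm'  (+1)
  4. substitute 'o' -> 'w'  (+1)
  5. substitute 'r' -> 'a'  (+1)
  6. keep 'r'
  7. delete 'o'  (+1)
  8. substitute 'w' -> 'd'  (+1)
Total edit operations: 5
Edit distance = 5


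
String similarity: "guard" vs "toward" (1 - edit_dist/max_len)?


Word 1: "guard" (length 5)
Word 2: "toward" (length 6)
One optimal edit sequence:
  1. insert 't'  (+1)
  2. substitute 'g' -> 'o'  (+1)
  3. substitute 'u' -> 'w'  (+1)
  4. keep 'a'
  5. keep 'r'
  6. keep 'd'
Edit distance = 3
Max length = max(5, 6) = 6
Similarity = 1 - 3/6
= 0.5000


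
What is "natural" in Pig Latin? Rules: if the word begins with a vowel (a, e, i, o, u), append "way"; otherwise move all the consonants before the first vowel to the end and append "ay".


Word: "natural"
Starts with consonant(s) → move to end, add 'ay'
Consonant cluster: "n"
Pig Latin = "aturalnay"


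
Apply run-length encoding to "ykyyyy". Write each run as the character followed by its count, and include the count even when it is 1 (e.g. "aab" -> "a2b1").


String: "ykyyyy"
Scanning for consecutive runs:
  'y' x 1
  'k' x 1
  'y' x 4
RLE = "y1k1y4"


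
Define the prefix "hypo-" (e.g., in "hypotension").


Prefix: hypo-
Example: hypotension (hypo- + tension)
Meaning = under / below normal


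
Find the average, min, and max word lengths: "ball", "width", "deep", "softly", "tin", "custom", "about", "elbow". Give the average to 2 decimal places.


Lengths: "ball"=4, "width"=5, "deep"=4, "softly"=6, "tin"=3, "custom"=6, "about"=5, "elbow"=5
Sum = 38, Count = 8
Average = 38/8 = 4.75
= avg=4.75, min=3, max=6


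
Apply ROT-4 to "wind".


Word: "wind"
Shift: 4
Each letter → (letter + shift) mod 26:
  'w' (22) + 4 = 0 → 'a'
  'i' (8) + 4 = 12 → 'm'
  'n' (13) + 4 = 17 → 'r'
  'd' (3) + 4 = 7 → 'h'
Result = "amrh"


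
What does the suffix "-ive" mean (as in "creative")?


Suffix: -ive
Example: creative (create + -ive, with a spelling change)
Meaning = tending to


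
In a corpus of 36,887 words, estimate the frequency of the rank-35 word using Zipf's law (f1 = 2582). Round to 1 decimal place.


Zipf's law: f(r) = f(1) / r
f(1) = 2582
f(35) = 2582 / 35
= 73.8 occurrences


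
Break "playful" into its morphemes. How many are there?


Word: "playful"
Morphemes: play + -ful
Each morpheme carries meaning
= 2 morphemes


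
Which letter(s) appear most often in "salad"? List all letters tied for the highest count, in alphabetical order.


Word: "salad"
Letter counts:
  'a': 2
  'd': 1
  'l': 1
  's': 1
Maximum count = 2
Most frequent = 'a' (2 times each)


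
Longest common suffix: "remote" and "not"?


Word 1: "remote"
Word 2: "not"
Comparing from end:
  Pos -1: 'e' != 't' (stop)
LCS = "" (length 0)


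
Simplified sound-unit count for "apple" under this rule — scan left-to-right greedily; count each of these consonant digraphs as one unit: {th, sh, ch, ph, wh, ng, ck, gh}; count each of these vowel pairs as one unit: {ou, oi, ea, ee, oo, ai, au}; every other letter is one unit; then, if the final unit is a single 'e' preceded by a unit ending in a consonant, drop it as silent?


Word: "apple" (5 letters)
Left-to-right scan:
  1. 'a' (letter)
  2. 'p' (letter)
  3. 'p' (letter)
  4. 'l' (letter)
  5. 'e' (letter)
Units from scan: 5
Final unit is 'e' after a consonant -> drop as silent (-1)
Sound units = 4 units


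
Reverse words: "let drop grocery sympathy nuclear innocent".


Original: "let drop grocery sympathy nuclear innocent"
Words (1..n): let | drop | grocery | sympathy | nuclear | innocent
Reversed (n..1): innocent | nuclear | sympathy | grocery | drop | let
Result = "innocent nuclear sympathy grocery drop let"


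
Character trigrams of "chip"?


Word: "chip" (length 4)
Number of trigrams = 4 - 3 + 1 = 2
  Position 0: "chi"
  Position 1: "hip"
Trigrams = "chi", "hip"


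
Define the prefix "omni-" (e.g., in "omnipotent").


Prefix: omni-
As in: omnipotent -> omni- + potent
Meaning = all


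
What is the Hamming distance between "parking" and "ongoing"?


Comparing character by character (same length = 7):
  Pos 0: 'p' vs 'o' !=
  Pos 1: 'a' vs 'n' !=
  Pos 2: 'r' vs 'g' !=
  Pos 3: 'k' vs 'o' !=
  Pos 4: 'i' vs 'i' =
  Pos 5: 'n' vs 'n' =
  Pos 6: 'g' vs 'g' =
Hamming distance = 4


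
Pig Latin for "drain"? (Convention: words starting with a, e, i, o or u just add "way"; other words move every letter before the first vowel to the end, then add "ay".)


Word: "drain"
Starts with consonant(s) → move to end, add 'ay'
Consonant cluster: "dr"
Pig Latin = "aindray"


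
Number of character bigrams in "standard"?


Word: "standard" (length 8)
Number of 2-grams = length - 2 + 1 = 8 - 2 + 1
= 7


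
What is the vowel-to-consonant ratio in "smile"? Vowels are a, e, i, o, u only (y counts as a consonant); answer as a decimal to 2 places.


Word: "smile"
Vowels (a,e,i,o,u): 2
Consonants: 3
Ratio = 2/3
= 0.67


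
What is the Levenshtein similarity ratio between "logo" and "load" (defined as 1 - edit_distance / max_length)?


Word 1: "logo" (length 4)
Word 2: "load" (length 4)
One optimal edit sequence:
  1. keep 'l'
  2. keep 'o'
  3. substitute 'g' -> 'a'  (+1)
  4. substitute 'o' -> 'd'  (+1)
Edit distance = 2
Max length = max(4, 4) = 4
Similarity = 1 - 2/4
= 0.5000


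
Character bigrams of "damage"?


Word: "damage" (length 6)
Number of bigrams = 6 - 2 + 1 = 5
  Position 0: "da"
  Position 1: "am"
  Position 2: "ma"
  Position 3: "ag"
  Position 4: "ge"
Bigrams = "da", "am", "ma", "ag", "ge"


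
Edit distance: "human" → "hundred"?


Word 1: "human" (length 5)
Word 2: "hundred" (length 7)
One optimal edit sequence (insert/delete/substitute each cost 1):
  1. keep 'h'
  2. keep 'u'
  3. insert 'n'  (+1)
  4. insert 'd'  (+1)
  5. substitute 'm' -> 'r'  (+1)
  6. substitute 'a' -> 'e'  (+1)
  7. substitute 'n' -> 'd'  (+1)
Total edit operations: 5
Edit distance = 5


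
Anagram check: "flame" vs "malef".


Word 1: "flame" → sorted: aeflm
Word 2: "malef" → sorted: aeflm
Same letters? aeflm == aeflm
Anagram = Yes


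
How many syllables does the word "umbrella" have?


Word: "umbrella"
Syllable breakdown: um | brel | la
Counting: 3 parts
= 3 syllables


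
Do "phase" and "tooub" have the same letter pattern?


Pattern of "phase": [0, 1, 2, 3, 4]
Pattern of "tooub": [0, 1, 1, 2, 3]
Patterns do not match
Same pattern = No


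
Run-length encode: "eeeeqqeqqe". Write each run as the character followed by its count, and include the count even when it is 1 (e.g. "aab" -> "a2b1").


String: "eeeeqqeqqe"
Scanning for consecutive runs:
  'e' x 4
  'q' x 2
  'e' x 1
  'q' x 2
  'e' x 1
RLE = "e4q2e1q2e1"


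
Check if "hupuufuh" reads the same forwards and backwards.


Word: "hupuufuh"
Reversed: "hufuupuh"
Forward == Backward? hupuufuh != hufuupuh
Palindrome = No


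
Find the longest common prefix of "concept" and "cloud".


Word 1: "concept"
Word 2: "cloud"
Comparing from start:
  Pos 0: 'c' == 'c'
  Pos 1: 'o' != 'l' (stop)
LCP = "c" (length 1)


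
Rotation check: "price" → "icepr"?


Word: "price", Candidate: "icepr"
Method: check if candidate is substring of word+word
"priceprice" contains "icepr"? Yes
Is rotation = Yes


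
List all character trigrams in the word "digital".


Word: "digital" (length 7)
Number of trigrams = 7 - 3 + 1 = 5
  Position 0: "dig"
  Position 1: "igi"
  Position 2: "git"
  Position 3: "ita"
  Position 4: "tal"
Trigrams = "dig", "igi", "git", "ita", "tal"


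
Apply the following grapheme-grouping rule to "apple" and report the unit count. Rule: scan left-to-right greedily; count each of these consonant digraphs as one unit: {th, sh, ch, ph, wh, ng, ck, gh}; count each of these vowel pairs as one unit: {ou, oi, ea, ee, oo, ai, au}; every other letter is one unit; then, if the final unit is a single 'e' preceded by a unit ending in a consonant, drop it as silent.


Word: "apple" (5 letters)
Left-to-right scan:
  (1) 'a' (letter)
  (2) 'p' (letter)
  (3) 'p' (letter)
  (4) 'l' (letter)
  (5) 'e' (letter)
Units from scan: 5
Final unit is 'e' after a consonant -> drop as silent (-1)
Sound units = 4 units


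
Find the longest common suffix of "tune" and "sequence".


Word 1: "tune"
Word 2: "sequence"
Comparing from end:
  Pos -1: 'e' == 'e'
  Pos -2: 'n' != 'c' (stop)
LCS = "e" (length 1)


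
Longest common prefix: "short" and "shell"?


Word 1: "short"
Word 2: "shell"
Comparing from start:
  Pos 0: 's' == 's'
  Pos 1: 'h' == 'h'
  Pos 2: 'o' != 'e' (stop)
LCP = "sh" (length 2)


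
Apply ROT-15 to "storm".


Word: "storm"
Shift: 15
Each letter → (letter + shift) mod 26:
  's' (18) + 15 = 7 → 'h'
  't' (19) + 15 = 8 → 'i'
  'o' (14) + 15 = 3 → 'd'
  'r' (17) + 15 = 6 → 'g'
  'm' (12) + 15 = 1 → 'b'
Result = "hidgb"


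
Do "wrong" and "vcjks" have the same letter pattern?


Pattern of "wrong": [0, 1, 2, 3, 4]
Pattern of "vcjks": [0, 1, 2, 3, 4]
Patterns match
Same pattern = Yes


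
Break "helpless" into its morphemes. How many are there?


Word: "helpless"
Morphemes: help | -less
Each morpheme carries meaning
= 2 morphemes


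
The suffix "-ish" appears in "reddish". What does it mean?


Suffix: -ish
Example: reddish = red + -ish, with a spelling change
Meaning = somewhat / having the qualities of


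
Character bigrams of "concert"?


Word: "concert" (length 7)
Number of bigrams = 7 - 2 + 1 = 6
  Position 0: "co"
  Position 1: "on"
  Position 2: "nc"
  Position 3: "ce"
  Position 4: "er"
  Position 5: "rt"
Bigrams = "co", "on", "nc", "ce", "er", "rt"


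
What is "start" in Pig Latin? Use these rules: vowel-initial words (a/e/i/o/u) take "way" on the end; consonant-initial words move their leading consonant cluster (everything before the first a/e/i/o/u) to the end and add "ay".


Word: "start"
Starts with consonant(s) → move to end, add 'ay'
Consonant cluster: "st"
Pig Latin = "artstay"


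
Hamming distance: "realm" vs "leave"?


Comparing character by character (same length = 5):
  Pos 0: 'r' vs 'l' !=
  Pos 1: 'e' vs 'e' =
  Pos 2: 'a' vs 'a' =
  Pos 3: 'l' vs 'v' !=
  Pos 4: 'm' vs 'e' !=
Hamming distance = 3


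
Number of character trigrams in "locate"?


Word: "locate" (length 6)
Number of 3-grams = length - 3 + 1 = 6 - 3 + 1
= 4


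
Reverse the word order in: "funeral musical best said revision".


Original: "funeral musical best said revision"
Words (1..n): funeral | musical | best | said | revision
Reversed (n..1): revision | said | best | musical | funeral
Result = "revision said best musical funeral"


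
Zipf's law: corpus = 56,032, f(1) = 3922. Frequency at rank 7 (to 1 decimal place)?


Zipf's law: f(r) = f(1) / r
f(1) = 3922
f(7) = 3922 / 7
= 560.3 occurrences


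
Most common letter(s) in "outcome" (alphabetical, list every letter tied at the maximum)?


Word: "outcome"
Letter counts:
  'c': 1
  'e': 1
  'm': 1
  'o': 2
  't': 1
  'u': 1
Maximum count = 2
Most frequent = 'o' (2 times each)


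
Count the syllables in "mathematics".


Word: "mathematics"
Syllable breakdown: math · e · mat · ics
Counting: 4 parts
= 4 syllables


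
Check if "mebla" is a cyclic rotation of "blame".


Word: "blame", Candidate: "mebla"
Method: check if candidate is substring of word+word
"blameblame" contains "mebla"? Yes
Is rotation = Yes


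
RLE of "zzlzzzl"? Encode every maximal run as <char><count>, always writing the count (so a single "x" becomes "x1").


String: "zzlzzzl"
Scanning for consecutive runs:
  'z' x 2
  'l' x 1
  'z' x 3
  'l' x 1
RLE = "z2l1z3l1"


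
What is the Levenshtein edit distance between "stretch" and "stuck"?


Word 1: "stretch" (length 7)
Word 2: "stuck" (length 5)
One optimal edit sequence (insert/delete/substitute each cost 1):
  1. keep 's'
  2. keep 't'
  3. delete 'r'  (+1)
  4. delete 'e'  (+1)
  5. substitute 't' -> 'u'  (+1)
  6. keep 'c'
  7. substitute 'h' -> 'k'  (+1)
Total edit operations: 4
Edit distance = 4


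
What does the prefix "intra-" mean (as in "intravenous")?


Prefix: intra-
Example: intravenous (intra- + venous)
Meaning = within


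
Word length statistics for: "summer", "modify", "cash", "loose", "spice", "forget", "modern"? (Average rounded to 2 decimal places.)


Lengths: "summer"=6, "modify"=6, "cash"=4, "loose"=5, "spice"=5, "forget"=6, "modern"=6
Sum = 38, Count = 7
Average = 38/7 = 5.43
= avg=5.43, min=4, max=6


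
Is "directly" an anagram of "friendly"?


Word 1: "friendly" → sorted: defilnry
Word 2: "directly" → sorted: cdeilrty
Same letters? defilnry != cdeilrty
Anagram = No


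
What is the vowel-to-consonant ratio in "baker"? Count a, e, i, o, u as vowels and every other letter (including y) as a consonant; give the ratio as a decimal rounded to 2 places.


Word: "baker"
Vowels (a,e,i,o,u): 2
Consonants: 3
Ratio = 2/3
= 0.67


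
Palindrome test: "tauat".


Word: "tauat"
Reversed: "tauat"
Forward == Backward? tauat == tauat
Palindrome = Yes


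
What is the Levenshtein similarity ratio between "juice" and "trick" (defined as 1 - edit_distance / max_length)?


Word 1: "juice" (length 5)
Word 2: "trick" (length 5)
One optimal edit sequence:
  1. substitute 'j' -> 't'  (+1)
  2. substitute 'u' -> 'r'  (+1)
  3. keep 'i'
  4. keep 'c'
  5. substitute 'e' -> 'k'  (+1)
Edit distance = 3
Max length = max(5, 5) = 5
Similarity = 1 - 3/5
= 0.4000


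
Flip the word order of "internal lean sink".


Original: "internal lean sink"
Words (1..n): internal | lean | sink
Reversed (n..1): sink | lean | internal
Result = "sink lean internal"


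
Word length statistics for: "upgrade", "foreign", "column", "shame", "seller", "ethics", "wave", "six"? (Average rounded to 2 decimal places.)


Lengths: "upgrade"=7, "foreign"=7, "column"=6, "shame"=5, "seller"=6, "ethics"=6, "wave"=4, "six"=3
Sum = 44, Count = 8
Average = 44/8 = 5.50
= avg=5.50, min=3, max=7


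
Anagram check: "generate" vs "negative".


Word 1: "generate" → sorted: aeeegnrt
Word 2: "negative" → sorted: aeegintv
Same letters? aeeegnrt != aeegintv
Anagram = No


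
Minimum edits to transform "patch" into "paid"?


Word 1: "patch" (length 5)
Word 2: "paid" (length 4)
One optimal edit sequence (insert/delete/substitute each cost 1):
  1. keep 'p'
  2. keep 'a'
  3. delete 't'  (+1)
  4. substitute 'c' -> 'i'  (+1)
  5. substitute 'h' -> 'd'  (+1)
Total edit operations: 3
Edit distance = 3
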